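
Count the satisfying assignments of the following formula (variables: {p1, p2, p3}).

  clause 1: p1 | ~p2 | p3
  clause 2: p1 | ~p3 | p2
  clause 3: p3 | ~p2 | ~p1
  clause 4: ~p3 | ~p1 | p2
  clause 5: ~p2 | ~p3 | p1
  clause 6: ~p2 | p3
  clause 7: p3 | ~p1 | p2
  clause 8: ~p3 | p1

There are 2^3 = 8 truth assignments over (p1, p2, p3).
Check each against the 8 clauses (columns in the order p1, p2, p3):
  F F F  ✓ satisfies all
  F F T  ✗ fails (p1 | ~p3 | p2)
  F T F  ✗ fails (p1 | ~p2 | p3)
  F T T  ✗ fails (~p2 | ~p3 | p1)
  T F F  ✗ fails (p3 | ~p1 | p2)
  T F T  ✗ fails (~p3 | ~p1 | p2)
  T T F  ✗ fails (p3 | ~p2 | ~p1)
  T T T  ✓ satisfies all
2 of the 8 rows are models.

2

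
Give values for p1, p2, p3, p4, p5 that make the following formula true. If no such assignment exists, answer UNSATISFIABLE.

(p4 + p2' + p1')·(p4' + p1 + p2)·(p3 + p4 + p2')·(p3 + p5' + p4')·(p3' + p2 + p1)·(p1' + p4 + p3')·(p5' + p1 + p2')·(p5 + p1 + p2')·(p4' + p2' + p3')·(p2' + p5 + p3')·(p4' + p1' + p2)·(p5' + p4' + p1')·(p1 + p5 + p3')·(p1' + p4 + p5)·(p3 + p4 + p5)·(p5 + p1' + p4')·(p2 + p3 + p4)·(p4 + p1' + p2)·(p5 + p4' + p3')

UNSATISFIABLE

Case p4 = 1:
Case p1 = 1:
Unit clause (p2) forces p2 = 1.
Unit clause (p3') forces p3 = 0.
Unit clause (p5') forces p5 = 0.
But (p5) is also a unit clause — contradiction.
Backtrack on p1: now try p1 = 0.
Unit clause (p2) forces p2 = 1.
Unit clause (p5') forces p5 = 0.
But (p5) is also a unit clause — contradiction.
Neither p1 = 1 nor p1 = 0 works.
Backtrack on p4: now try p4 = 0.
Case p2 = 0:
Unit clause (p3) forces p3 = 1.
Unit clause (p1) forces p1 = 1.
But (p1') is also a unit clause — contradiction.
Backtrack on p2: now try p2 = 1.
Unit clause (p1') forces p1 = 0.
Unit clause (p3) forces p3 = 1.
Unit clause (p5') forces p5 = 0.
But (p5) is also a unit clause — contradiction.
Neither p2 = 1 nor p2 = 0 works.
Neither p4 = 1 nor p4 = 0 works.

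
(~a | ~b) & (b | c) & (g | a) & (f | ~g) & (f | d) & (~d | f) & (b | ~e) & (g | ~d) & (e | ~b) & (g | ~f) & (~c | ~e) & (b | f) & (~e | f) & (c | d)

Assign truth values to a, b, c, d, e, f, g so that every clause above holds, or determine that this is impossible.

Branch on a: set a = 0.
(g) alone gives g = 1.
(f) alone gives f = 1.
Branch on b: set b = 0.
(c) alone gives c = 1.
(~e) alone gives e = 0.
No clause remains; d is free.

a=0,  b=0,  c=1,  d=1,  e=0,  f=1,  g=1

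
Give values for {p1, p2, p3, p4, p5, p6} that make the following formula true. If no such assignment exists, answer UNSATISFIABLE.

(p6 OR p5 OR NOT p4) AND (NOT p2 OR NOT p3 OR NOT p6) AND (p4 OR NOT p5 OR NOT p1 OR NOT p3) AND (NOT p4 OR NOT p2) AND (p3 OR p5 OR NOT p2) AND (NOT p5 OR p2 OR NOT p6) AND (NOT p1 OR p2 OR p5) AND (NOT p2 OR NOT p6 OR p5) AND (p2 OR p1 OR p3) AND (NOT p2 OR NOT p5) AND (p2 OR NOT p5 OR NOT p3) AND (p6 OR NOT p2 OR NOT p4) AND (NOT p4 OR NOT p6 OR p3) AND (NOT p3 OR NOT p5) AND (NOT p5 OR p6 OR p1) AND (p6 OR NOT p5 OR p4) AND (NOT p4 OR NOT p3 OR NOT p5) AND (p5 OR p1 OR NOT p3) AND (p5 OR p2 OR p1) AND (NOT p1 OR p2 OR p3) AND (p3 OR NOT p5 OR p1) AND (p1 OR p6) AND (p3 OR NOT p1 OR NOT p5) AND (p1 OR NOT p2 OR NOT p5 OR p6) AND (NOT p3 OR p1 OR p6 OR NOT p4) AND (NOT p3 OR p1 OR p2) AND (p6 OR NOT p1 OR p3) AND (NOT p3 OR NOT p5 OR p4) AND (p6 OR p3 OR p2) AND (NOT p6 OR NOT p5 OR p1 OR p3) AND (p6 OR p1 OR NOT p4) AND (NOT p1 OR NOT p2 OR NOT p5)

p1 ↦ true,  p2 ↦ true,  p3 ↦ true,  p4 ↦ false,  p5 ↦ false,  p6 ↦ false

Case p4 = false:
Case p2 = true:
Unit clause (NOT p5) forces p5 = false.
Unit clause (p3) forces p3 = true.
Unit clause (NOT p6) forces p6 = false.
Unit clause (p1) forces p1 = true.
All clauses are satisfied.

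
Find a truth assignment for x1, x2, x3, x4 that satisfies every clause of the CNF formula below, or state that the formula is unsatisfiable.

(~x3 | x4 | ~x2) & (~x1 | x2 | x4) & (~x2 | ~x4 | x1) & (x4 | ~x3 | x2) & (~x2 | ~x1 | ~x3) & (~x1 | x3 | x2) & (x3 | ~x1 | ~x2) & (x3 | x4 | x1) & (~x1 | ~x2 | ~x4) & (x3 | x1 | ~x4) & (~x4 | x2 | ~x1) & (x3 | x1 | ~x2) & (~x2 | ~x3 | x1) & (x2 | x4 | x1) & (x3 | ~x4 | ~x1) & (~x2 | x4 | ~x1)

x1 ↦ 0,  x2 ↦ 0,  x3 ↦ 1,  x4 ↦ 1

Case x3 = 1:
Case x4 = 1:
Case x2 = 0:
The clause (~x1) is unit, so x1 = 0.
All clauses are satisfied.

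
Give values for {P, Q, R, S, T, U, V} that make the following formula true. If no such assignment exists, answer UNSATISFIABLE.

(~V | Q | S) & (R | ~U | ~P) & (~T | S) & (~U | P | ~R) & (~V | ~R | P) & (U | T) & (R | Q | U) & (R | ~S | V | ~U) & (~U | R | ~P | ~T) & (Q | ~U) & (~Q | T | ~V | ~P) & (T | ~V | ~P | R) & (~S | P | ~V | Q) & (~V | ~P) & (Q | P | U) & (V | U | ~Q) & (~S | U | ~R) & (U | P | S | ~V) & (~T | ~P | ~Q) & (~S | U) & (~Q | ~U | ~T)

Branch on T: set T = 0.
The clause (U) is unit, so U = 1.
The clause (Q) is unit, so Q = 1.
Branch on R: set R = 1.
The clause (P) is unit, so P = 1.
The clause (~V) is unit, so V = 0.
No clause remains; S is free.

P=1,  Q=1,  R=1,  S=1,  T=0,  U=1,  V=0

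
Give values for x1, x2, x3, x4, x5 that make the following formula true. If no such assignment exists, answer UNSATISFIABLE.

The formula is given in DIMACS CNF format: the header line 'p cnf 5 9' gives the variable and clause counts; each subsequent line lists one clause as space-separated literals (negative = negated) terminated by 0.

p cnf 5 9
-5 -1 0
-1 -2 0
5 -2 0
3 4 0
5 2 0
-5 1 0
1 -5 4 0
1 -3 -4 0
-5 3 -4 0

Case x5 = False:
(¬x2) alone gives x2 = False.
Now (x2) is unsatisfied and unit — conflict.
That branch fails; take x5 = True instead.
(¬x1) alone gives x1 = False.
Now (x1) is unsatisfied and unit — conflict.
Either choice for x5 ends in contradiction.

UNSATISFIABLE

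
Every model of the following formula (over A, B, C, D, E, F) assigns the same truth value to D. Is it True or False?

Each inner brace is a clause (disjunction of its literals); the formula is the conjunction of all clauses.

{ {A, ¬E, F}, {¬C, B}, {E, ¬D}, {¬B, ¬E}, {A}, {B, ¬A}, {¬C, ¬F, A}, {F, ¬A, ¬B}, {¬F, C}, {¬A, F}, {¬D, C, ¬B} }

False

Suppose D = True.
From the singleton clause (E), E = True.
From the singleton clause (¬B), B = False.
From the singleton clause (¬C), C = False.
From the singleton clause (A), A = True.
Now (¬A) is unsatisfied and unit — conflict.
So every satisfying assignment has D = False.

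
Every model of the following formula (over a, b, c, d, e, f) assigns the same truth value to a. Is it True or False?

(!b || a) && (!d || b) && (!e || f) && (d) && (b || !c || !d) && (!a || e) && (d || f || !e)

True

Suppose a = false.
(!b) alone gives b = false.
(!d) alone gives d = false.
But (d) is also a unit clause — contradiction.
So every satisfying assignment has a = True.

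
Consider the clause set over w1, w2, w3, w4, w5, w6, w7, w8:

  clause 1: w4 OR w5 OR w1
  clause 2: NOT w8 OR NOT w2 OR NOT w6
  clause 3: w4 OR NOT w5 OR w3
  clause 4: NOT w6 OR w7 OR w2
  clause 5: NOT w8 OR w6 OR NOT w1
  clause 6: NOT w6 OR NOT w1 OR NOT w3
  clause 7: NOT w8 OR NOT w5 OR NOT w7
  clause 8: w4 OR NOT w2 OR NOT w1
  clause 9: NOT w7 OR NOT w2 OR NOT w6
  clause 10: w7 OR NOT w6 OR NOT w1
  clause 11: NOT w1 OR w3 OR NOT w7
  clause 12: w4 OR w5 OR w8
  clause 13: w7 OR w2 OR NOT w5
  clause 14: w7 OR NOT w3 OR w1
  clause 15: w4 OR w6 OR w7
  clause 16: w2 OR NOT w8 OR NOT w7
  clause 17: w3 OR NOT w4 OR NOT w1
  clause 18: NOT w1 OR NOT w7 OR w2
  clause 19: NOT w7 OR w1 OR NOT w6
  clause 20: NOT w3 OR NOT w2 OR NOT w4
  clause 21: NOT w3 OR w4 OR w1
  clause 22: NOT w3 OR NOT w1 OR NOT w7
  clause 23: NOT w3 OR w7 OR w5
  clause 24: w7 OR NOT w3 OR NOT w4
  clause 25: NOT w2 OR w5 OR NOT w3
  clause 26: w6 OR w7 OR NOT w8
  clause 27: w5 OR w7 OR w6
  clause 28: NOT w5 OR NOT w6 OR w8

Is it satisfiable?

Case w4 = true:
Case w3 = false:
The clause (NOT w1) is unit, so w1 = false.
Case w7 = true:
The clause (NOT w6) is unit, so w6 = false.
Case w8 = false:
No clause remains; w2, w5 are free.
A satisfying assignment: w1 ↦ false,  w2 ↦ true,  w3 ↦ false,  w4 ↦ true,  w5 ↦ false,  w6 ↦ false,  w7 ↦ true,  w8 ↦ false.

Yes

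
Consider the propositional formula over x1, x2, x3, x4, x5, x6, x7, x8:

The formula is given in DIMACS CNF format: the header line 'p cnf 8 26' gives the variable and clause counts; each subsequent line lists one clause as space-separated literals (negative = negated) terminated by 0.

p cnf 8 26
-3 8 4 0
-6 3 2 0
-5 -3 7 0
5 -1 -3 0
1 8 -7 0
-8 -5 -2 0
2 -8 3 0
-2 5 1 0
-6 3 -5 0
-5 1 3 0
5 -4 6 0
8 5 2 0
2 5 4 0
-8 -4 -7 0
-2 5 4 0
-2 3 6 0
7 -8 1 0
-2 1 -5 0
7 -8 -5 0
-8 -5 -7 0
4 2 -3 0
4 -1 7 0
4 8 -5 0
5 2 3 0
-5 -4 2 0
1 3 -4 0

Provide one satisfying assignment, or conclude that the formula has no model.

Suppose x3 = False.
Suppose x6 = True.
(x2) alone gives x2 = True.
(¬x5) alone gives x5 = False.
(x1) alone gives x1 = True.
(x4) alone gives x4 = True.
Suppose x8 = False.
Every clause is now satisfied; x7 is unconstrained.

x1 ↦ True,  x2 ↦ True,  x3 ↦ False,  x4 ↦ True,  x5 ↦ False,  x6 ↦ True,  x7 ↦ True,  x8 ↦ False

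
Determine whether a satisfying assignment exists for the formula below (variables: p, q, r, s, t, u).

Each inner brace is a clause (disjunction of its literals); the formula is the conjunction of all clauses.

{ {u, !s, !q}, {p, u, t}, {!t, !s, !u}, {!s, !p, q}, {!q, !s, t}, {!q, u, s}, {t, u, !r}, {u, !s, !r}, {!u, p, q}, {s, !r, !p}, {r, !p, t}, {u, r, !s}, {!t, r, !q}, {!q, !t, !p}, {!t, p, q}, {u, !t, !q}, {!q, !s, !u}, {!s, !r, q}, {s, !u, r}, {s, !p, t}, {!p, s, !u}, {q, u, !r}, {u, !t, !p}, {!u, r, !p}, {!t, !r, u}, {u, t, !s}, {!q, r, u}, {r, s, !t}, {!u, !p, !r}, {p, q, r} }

Yes, satisfiable

Branch on u: set u = true.
Branch on t: set t = true.
Unit clause (!s) forces s = false.
Unit clause (r) forces r = true.
Unit clause (!p) forces p = false.
Unit clause (q) forces q = true.
Every clause now holds.
A satisfying assignment: p=false; q=true; r=true; s=false; t=true; u=true.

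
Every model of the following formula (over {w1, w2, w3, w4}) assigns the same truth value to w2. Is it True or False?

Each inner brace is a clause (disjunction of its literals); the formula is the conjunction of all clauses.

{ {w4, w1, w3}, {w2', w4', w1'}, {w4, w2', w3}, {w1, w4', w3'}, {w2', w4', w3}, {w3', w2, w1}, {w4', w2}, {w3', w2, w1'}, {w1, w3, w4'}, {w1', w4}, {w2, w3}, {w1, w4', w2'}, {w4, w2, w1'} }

Suppose w2 = 0.
(w4') alone gives w4 = 0.
(w1') alone gives w1 = 0.
(w3) alone gives w3 = 1.
Now (w3') is unsatisfied and unit — conflict.
So every satisfying assignment has w2 = True.

True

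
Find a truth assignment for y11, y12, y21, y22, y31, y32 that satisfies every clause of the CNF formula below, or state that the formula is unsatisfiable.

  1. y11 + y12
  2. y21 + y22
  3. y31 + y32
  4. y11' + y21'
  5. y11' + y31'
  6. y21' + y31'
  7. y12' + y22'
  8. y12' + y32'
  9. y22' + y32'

UNSATISFIABLE

Branch on y11: set y11 = 1.
The clause (y21') is unit, so y21 = 0.
The clause (y22) is unit, so y22 = 1.
The clause (y31') is unit, so y31 = 0.
The clause (y32) is unit, so y32 = 1.
Now (y32') is unsatisfied and unit — conflict.
Undo y11 and try y11 = 0.
The clause (y12) is unit, so y12 = 1.
The clause (y22') is unit, so y22 = 0.
The clause (y21) is unit, so y21 = 1.
The clause (y31') is unit, so y31 = 0.
The clause (y32) is unit, so y32 = 1.
Now (y32') is unsatisfied and unit — conflict.
Neither y11 = 1 nor y11 = 0 works.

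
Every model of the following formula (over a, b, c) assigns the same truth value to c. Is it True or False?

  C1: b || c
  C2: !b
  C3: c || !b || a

True

Suppose c = false.
Unit clause (b) forces b = true.
Now (!b) is unsatisfied and unit — conflict.
So every satisfying assignment has c = True.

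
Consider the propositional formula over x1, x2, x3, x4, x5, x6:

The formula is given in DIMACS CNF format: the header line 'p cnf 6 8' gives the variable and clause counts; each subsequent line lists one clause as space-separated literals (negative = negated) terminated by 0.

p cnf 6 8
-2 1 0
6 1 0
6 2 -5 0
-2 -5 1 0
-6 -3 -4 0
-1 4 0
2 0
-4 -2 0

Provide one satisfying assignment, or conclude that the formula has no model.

UNSATISFIABLE

The clause (x2) is unit, so x2 = True.
The clause (x1) is unit, so x1 = True.
The clause (x4) is unit, so x4 = True.
That conflicts with the unit clause (¬x4).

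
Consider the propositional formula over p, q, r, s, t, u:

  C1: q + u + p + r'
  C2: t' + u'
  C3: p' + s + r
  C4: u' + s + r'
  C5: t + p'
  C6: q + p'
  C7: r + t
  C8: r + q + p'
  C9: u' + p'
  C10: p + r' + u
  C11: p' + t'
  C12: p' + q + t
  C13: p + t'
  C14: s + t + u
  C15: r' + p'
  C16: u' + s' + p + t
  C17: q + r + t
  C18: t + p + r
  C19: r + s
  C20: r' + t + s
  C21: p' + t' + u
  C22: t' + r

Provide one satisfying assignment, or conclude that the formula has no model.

Suppose t = 0.
Unit clause (p') forces p = 0.
Unit clause (r) forces r = 1.
Unit clause (u) forces u = 1.
Unit clause (s) forces s = 1.
Now (s') is unsatisfied and unit — conflict.
So t must be the other value — set t = 1.
Unit clause (u') forces u = 0.
Unit clause (p') forces p = 0.
Now (p) is unsatisfied and unit — conflict.
Neither t = 1 nor t = 0 works.

UNSATISFIABLE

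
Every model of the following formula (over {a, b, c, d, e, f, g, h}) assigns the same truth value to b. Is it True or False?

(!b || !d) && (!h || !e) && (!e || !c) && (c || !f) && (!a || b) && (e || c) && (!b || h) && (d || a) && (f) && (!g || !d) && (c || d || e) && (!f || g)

True

Suppose b = false.
Unit clause (!a) forces a = false.
Unit clause (d) forces d = true.
Unit clause (f) forces f = true.
Unit clause (c) forces c = true.
Unit clause (!e) forces e = false.
Unit clause (!g) forces g = false.
That conflicts with the unit clause (g).
So every satisfying assignment has b = True.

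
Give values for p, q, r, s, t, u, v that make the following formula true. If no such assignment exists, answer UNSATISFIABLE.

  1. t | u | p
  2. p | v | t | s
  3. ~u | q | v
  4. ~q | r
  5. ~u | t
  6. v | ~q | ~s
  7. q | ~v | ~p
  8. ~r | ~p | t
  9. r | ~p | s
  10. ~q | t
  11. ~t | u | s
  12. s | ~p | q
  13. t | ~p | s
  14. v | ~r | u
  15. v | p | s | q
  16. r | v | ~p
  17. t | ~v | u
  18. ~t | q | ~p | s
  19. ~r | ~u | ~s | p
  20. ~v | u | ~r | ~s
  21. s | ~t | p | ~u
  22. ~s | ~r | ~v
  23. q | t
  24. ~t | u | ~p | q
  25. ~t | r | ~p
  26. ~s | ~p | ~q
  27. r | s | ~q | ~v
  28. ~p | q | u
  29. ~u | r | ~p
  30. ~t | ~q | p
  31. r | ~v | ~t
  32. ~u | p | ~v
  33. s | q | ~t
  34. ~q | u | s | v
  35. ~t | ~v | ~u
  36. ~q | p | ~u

p=1; q=1; r=1; s=0; t=1; u=1; v=0

Branch on q: set q = 1.
Unit clause (r) forces r = 1.
Unit clause (t) forces t = 1.
Unit clause (p) forces p = 1.
Unit clause (~s) forces s = 0.
Unit clause (u) forces u = 1.
Unit clause (~v) forces v = 0.
This assignment satisfies each clause.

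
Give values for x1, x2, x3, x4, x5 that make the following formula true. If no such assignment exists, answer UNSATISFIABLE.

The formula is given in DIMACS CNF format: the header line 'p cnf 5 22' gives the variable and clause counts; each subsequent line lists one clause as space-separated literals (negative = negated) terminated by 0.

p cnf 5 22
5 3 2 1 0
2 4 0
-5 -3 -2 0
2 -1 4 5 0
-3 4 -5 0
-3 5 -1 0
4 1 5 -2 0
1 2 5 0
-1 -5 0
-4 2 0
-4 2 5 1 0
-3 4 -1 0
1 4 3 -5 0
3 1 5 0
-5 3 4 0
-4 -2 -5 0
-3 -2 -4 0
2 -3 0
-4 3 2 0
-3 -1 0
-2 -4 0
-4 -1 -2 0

Branch on x2: set x2 = True.
Unit clause (¬x4) forces x4 = False.
Branch on x5: set x5 = False.
Unit clause (x1) forces x1 = True.
Unit clause (¬x3) forces x3 = False.
All clauses are satisfied.

x1: True,  x2: True,  x3: False,  x4: False,  x5: False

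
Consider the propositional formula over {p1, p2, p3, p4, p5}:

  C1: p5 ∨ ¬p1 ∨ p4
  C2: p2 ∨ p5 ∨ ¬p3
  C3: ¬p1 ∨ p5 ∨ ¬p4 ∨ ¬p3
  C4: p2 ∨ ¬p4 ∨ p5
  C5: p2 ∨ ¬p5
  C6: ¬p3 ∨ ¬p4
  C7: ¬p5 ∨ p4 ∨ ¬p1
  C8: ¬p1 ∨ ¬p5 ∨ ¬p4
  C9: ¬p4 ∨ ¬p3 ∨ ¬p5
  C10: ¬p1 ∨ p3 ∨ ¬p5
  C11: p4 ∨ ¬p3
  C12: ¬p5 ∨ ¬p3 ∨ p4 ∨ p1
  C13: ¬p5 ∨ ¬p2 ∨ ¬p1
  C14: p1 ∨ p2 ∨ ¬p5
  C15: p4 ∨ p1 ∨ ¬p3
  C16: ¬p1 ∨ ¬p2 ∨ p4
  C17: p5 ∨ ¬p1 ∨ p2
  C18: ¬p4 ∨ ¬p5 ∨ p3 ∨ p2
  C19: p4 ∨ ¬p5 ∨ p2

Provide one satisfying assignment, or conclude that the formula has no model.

p1 ↦ False, p2 ↦ True, p3 ↦ False, p4 ↦ True, p5 ↦ True

Try p2 = True.
Try p3 = False.
Try p1 = False.
All clauses hold; p4, p5 can take either value.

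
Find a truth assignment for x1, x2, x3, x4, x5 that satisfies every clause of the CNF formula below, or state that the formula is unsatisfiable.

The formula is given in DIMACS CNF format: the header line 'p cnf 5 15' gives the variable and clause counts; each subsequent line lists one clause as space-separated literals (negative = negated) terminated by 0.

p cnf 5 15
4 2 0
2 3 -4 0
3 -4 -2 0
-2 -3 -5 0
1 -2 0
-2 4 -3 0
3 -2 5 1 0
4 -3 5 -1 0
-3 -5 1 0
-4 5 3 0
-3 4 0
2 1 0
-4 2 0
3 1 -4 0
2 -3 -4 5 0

Case x4 = False:
The clause (x2) is unit, so x2 = True.
The clause (x1) is unit, so x1 = True.
The clause (¬x3) is unit, so x3 = False.
Every clause is now satisfied; x5 is unconstrained.

x1: True; x2: True; x3: False; x4: False; x5: False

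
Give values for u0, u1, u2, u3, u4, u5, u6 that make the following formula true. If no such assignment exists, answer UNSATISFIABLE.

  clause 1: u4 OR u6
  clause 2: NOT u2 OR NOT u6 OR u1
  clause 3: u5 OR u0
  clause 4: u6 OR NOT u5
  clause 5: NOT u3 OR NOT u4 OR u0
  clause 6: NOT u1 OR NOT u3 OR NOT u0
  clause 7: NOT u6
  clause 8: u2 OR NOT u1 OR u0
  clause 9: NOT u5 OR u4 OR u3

From the singleton clause (NOT u6), u6 = false.
From the singleton clause (u4), u4 = true.
From the singleton clause (NOT u5), u5 = false.
From the singleton clause (u0), u0 = true.
Case u1 = false:
Every clause is now satisfied; u2, u3 are unconstrained.

u0: true,  u1: false,  u2: true,  u3: false,  u4: true,  u5: false,  u6: false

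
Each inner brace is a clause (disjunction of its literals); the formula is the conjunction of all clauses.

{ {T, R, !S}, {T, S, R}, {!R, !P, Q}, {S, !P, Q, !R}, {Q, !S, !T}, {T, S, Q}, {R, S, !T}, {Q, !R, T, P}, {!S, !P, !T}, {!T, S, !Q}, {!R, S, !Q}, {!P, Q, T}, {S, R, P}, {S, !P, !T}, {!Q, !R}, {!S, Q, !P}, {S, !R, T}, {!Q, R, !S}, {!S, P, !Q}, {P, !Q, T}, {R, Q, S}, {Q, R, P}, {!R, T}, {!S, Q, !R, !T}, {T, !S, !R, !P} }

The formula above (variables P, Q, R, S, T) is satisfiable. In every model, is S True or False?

Suppose S = true.
Suppose T = true.
From the singleton clause (Q), Q = true.
From the singleton clause (!P), P = false.
That conflicts with the unit clause (P).
That branch fails; take T = false instead.
From the singleton clause (R), R = true.
That conflicts with the unit clause (!R).
Neither T = true nor T = false works.
So every satisfying assignment has S = False.

False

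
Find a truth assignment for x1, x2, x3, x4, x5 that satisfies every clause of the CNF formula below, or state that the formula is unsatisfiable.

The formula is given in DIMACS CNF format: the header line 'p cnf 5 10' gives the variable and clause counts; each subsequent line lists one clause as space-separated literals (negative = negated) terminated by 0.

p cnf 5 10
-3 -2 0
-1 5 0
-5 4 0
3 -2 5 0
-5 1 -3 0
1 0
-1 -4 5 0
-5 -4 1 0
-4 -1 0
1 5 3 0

UNSATISFIABLE

Unit clause (x1) forces x1 = True.
Unit clause (x5) forces x5 = True.
Unit clause (x4) forces x4 = True.
That conflicts with the unit clause (¬x4).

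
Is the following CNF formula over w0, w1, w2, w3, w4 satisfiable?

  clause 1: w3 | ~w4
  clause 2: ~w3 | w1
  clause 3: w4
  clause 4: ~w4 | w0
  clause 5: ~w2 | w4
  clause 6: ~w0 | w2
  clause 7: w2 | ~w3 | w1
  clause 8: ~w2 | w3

Yes, satisfiable

The clause (w4) is unit, so w4 = 1.
The clause (w3) is unit, so w3 = 1.
The clause (w1) is unit, so w1 = 1.
The clause (w0) is unit, so w0 = 1.
The clause (w2) is unit, so w2 = 1.
This assignment satisfies each clause.
A satisfying assignment: w0=1, w1=1, w2=1, w3=1, w4=1.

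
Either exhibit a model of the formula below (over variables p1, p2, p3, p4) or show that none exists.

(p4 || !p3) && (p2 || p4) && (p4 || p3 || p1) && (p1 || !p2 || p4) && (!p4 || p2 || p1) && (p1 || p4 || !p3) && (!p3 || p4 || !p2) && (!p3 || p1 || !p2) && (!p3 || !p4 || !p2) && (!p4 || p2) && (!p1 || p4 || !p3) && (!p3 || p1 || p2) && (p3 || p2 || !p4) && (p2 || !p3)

Try p4 = false.
From the singleton clause (!p3), p3 = false.
From the singleton clause (p2), p2 = true.
From the singleton clause (p1), p1 = true.
This assignment satisfies each clause.

p1 ↦ true, p2 ↦ true, p3 ↦ false, p4 ↦ false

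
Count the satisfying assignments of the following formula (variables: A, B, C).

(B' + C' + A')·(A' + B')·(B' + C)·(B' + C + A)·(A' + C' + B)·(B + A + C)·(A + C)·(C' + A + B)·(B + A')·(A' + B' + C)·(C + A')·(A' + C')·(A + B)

There are 2^3 = 8 truth assignments over (A, B, C).
Check each against the 13 clauses (columns in the order A, B, C):
  F F F  ✗ fails (B + A + C)
  F F T  ✗ fails (C' + A + B)
  F T F  ✗ fails (B' + C)
  F T T  ✓ satisfies all
  T F F  ✗ fails (B + A')
  T F T  ✗ fails (A' + C' + B)
  T T F  ✗ fails (A' + B')
  T T T  ✗ fails (B' + C' + A')
1 of the 8 rows is a model.

1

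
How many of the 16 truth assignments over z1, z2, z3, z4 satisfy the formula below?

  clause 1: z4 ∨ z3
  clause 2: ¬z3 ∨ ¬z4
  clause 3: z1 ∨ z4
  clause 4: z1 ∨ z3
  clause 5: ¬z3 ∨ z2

3

There are 2^4 = 16 truth assignments over (z1, z2, z3, z4).
Check each against the 5 clauses (columns in the order z1, z2, z3, z4):
  F F F F  ✗ fails (z4 ∨ z3)
  F F F T  ✗ fails (z1 ∨ z3)
  F F T F  ✗ fails (z1 ∨ z4)
  F F T T  ✗ fails (¬z3 ∨ ¬z4)
  F T F F  ✗ fails (z4 ∨ z3)
  F T F T  ✗ fails (z1 ∨ z3)
  F T T F  ✗ fails (z1 ∨ z4)
  F T T T  ✗ fails (¬z3 ∨ ¬z4)
  T F F F  ✗ fails (z4 ∨ z3)
  T F F T  ✓ satisfies all
  T F T F  ✗ fails (¬z3 ∨ z2)
  T F T T  ✗ fails (¬z3 ∨ ¬z4)
  T T F F  ✗ fails (z4 ∨ z3)
  T T F T  ✓ satisfies all
  T T T F  ✓ satisfies all
  T T T T  ✗ fails (¬z3 ∨ ¬z4)
3 of the 16 rows are models.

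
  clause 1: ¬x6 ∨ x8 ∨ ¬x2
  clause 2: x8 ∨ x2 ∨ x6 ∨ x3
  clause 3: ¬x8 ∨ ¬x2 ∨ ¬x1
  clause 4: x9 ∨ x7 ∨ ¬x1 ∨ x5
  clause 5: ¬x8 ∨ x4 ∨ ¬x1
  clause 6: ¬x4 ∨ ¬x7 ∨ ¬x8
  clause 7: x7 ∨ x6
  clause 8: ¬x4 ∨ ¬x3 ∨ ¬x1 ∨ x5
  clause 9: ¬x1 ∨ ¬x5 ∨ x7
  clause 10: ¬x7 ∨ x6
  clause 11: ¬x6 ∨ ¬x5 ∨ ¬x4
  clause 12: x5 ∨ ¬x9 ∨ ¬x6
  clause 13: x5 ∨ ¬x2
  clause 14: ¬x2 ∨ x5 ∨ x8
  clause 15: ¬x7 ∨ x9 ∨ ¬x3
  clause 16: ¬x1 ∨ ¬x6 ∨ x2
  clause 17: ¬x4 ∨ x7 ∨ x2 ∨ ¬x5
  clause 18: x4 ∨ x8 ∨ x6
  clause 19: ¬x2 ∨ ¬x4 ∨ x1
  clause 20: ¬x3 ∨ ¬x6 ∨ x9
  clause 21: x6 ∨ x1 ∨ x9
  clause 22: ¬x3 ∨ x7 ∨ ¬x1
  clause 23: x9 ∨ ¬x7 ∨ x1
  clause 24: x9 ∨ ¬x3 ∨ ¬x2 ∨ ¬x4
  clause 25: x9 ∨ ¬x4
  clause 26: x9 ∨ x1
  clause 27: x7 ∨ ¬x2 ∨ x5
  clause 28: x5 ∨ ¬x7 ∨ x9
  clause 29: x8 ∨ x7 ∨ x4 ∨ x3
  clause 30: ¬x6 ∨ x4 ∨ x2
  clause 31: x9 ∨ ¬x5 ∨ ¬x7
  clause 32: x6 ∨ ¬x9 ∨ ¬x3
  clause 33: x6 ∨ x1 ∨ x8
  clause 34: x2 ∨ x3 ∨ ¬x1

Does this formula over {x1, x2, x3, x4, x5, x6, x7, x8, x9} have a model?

Yes

Case x7 = True:
Unit clause (x6) forces x6 = True.
Case x8 = True:
Unit clause (¬x4) forces x4 = False.
Unit clause (¬x1) forces x1 = False.
Unit clause (x9) forces x9 = True.
Unit clause (x5) forces x5 = True.
Unit clause (x2) forces x2 = True.
All clauses hold; x3 can take either value.
A satisfying assignment: x1 ↦ False,  x2 ↦ True,  x3 ↦ True,  x4 ↦ False,  x5 ↦ True,  x6 ↦ True,  x7 ↦ True,  x8 ↦ True,  x9 ↦ True.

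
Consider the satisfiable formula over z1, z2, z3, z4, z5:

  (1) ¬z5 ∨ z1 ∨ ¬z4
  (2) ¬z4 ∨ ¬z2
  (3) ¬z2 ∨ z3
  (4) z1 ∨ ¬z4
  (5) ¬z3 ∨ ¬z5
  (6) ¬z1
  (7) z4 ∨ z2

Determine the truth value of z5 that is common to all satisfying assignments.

Suppose z5 = True.
From the singleton clause (¬z3), z3 = False.
From the singleton clause (¬z2), z2 = False.
From the singleton clause (¬z1), z1 = False.
From the singleton clause (¬z4), z4 = False.
But (z4) is also a unit clause — contradiction.
So every satisfying assignment has z5 = False.

False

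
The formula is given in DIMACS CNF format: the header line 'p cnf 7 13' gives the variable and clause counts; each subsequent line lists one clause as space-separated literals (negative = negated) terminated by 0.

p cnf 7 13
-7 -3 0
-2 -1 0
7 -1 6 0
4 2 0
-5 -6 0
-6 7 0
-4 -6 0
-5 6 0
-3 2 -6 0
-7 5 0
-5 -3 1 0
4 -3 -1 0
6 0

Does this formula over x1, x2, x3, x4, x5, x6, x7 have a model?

Unsatisfiable

(x6) alone gives x6 = True.
(¬x5) alone gives x5 = False.
(x7) alone gives x7 = True.
Now (¬x7) is unsatisfied and unit — conflict.
No assignment satisfies every clause.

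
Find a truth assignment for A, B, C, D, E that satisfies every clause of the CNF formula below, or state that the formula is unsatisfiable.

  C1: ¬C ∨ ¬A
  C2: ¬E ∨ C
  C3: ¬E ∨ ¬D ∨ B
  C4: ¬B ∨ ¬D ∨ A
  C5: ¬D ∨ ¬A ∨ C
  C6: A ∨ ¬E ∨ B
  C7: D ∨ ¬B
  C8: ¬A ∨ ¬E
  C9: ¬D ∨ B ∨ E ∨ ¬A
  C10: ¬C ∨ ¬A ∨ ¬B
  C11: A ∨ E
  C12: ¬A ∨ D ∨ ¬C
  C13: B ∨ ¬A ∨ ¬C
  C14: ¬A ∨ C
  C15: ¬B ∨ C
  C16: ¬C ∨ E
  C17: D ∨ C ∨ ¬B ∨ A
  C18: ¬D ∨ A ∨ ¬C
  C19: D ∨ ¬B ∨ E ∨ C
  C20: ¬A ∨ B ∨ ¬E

Branch on C: set C = False.
(¬E) alone gives E = False.
(A) alone gives A = True.
Now (¬A) is unsatisfied and unit — conflict.
So C must be the other value — set C = True.
(¬A) alone gives A = False.
(E) alone gives E = True.
(B) alone gives B = True.
(¬D) alone gives D = False.
Now (D) is unsatisfied and unit — conflict.
Either choice for C ends in contradiction.

UNSATISFIABLE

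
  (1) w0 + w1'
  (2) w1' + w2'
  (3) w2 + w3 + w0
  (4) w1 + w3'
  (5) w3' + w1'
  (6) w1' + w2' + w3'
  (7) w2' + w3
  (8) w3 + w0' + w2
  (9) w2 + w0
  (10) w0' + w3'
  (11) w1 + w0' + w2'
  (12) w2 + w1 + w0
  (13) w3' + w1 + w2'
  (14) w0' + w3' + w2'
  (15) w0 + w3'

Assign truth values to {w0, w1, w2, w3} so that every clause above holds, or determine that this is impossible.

UNSATISFIABLE

Branch on w0: set w0 = 1.
From the singleton clause (w3'), w3 = 0.
From the singleton clause (w2'), w2 = 0.
Now (w2) is unsatisfied and unit — conflict.
So w0 must be the other value — set w0 = 0.
From the singleton clause (w1'), w1 = 0.
From the singleton clause (w3'), w3 = 0.
From the singleton clause (w2), w2 = 1.
Now (w2') is unsatisfied and unit — conflict.
Neither w0 = 1 nor w0 = 0 works.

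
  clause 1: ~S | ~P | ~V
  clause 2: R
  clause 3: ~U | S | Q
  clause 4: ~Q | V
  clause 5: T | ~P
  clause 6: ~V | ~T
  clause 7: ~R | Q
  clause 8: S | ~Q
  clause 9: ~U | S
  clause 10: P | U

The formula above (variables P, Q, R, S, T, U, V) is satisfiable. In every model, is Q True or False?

Suppose Q = 0.
The clause (R) is unit, so R = 1.
That conflicts with the unit clause (~R).
So every satisfying assignment has Q = True.

True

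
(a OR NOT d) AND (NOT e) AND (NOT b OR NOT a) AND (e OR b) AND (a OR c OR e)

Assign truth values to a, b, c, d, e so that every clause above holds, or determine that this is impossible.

(NOT e) alone gives e = false.
(b) alone gives b = true.
(NOT a) alone gives a = false.
(NOT d) alone gives d = false.
(c) alone gives c = true.
All clauses are satisfied.

a: false; b: true; c: true; d: false; e: false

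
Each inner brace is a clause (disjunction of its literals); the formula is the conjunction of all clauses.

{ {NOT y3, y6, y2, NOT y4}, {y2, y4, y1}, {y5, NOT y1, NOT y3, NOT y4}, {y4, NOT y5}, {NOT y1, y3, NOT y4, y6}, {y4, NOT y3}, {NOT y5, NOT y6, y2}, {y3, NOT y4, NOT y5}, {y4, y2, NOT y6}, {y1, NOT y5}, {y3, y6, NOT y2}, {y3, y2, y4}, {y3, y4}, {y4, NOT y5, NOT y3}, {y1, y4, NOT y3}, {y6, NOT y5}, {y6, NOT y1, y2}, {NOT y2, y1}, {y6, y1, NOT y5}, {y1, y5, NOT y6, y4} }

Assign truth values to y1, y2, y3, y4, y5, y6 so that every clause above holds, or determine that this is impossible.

Suppose y4 = true.
Suppose y3 = true.
Suppose y6 = true.
Suppose y5 = true.
The clause (y2) is unit, so y2 = true.
The clause (y1) is unit, so y1 = true.
All clauses are satisfied.

y1 ↦ true,  y2 ↦ true,  y3 ↦ true,  y4 ↦ true,  y5 ↦ true,  y6 ↦ true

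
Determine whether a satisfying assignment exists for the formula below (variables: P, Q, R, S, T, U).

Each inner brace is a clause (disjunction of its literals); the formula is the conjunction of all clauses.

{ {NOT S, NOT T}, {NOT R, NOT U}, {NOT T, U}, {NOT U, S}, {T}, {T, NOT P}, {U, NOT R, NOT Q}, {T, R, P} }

(T) alone gives T = true.
(NOT S) alone gives S = false.
(U) alone gives U = true.
Now (NOT U) is unsatisfied and unit — conflict.
No assignment satisfies every clause.

No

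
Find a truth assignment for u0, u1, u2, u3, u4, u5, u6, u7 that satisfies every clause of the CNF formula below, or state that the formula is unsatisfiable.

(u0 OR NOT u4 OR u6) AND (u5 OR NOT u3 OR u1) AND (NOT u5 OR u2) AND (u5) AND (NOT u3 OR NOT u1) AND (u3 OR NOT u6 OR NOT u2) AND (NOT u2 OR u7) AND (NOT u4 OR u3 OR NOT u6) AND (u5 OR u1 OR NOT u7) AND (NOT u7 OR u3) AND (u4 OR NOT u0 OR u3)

From the singleton clause (u5), u5 = true.
From the singleton clause (u2), u2 = true.
From the singleton clause (u7), u7 = true.
From the singleton clause (u3), u3 = true.
From the singleton clause (NOT u1), u1 = false.
Case u0 = true:
All clauses hold; u4, u6 can take either value.

u0: true,  u1: false,  u2: true,  u3: true,  u4: true,  u5: true,  u6: true,  u7: true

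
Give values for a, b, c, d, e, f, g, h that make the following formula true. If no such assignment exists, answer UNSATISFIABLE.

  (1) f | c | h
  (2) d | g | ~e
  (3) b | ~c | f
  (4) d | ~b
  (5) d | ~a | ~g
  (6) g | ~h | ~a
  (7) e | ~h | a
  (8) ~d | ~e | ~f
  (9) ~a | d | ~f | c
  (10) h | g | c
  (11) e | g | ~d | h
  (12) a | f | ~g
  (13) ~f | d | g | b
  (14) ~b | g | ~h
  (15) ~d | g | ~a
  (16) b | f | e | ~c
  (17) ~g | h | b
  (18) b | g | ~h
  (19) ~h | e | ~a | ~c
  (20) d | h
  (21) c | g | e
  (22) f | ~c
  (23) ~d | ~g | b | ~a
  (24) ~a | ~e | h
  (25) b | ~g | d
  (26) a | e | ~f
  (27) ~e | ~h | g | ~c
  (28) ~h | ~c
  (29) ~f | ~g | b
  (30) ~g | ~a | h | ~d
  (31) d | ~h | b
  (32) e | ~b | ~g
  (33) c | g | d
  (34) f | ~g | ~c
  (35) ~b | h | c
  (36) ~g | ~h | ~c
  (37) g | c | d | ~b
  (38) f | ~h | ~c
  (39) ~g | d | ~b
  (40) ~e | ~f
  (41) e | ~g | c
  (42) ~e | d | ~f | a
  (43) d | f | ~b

a=1; b=1; c=0; d=1; e=1; f=0; g=1; h=1

Try d = 1.
Try e = 1.
(~f) alone gives f = 0.
(~c) alone gives c = 0.
(h) alone gives h = 1.
Try g = 1.
(a) alone gives a = 1.
(b) alone gives b = 1.
All clauses are satisfied.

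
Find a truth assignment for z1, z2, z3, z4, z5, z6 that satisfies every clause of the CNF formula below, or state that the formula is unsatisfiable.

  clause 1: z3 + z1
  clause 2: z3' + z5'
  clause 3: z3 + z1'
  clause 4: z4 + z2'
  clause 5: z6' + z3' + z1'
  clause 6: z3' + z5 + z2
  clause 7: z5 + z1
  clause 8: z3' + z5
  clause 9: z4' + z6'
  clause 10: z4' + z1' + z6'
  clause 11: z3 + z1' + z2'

UNSATISFIABLE

Case z3 = 1:
From the singleton clause (z5'), z5 = 0.
That conflicts with the unit clause (z5).
So z3 must be the other value — set z3 = 0.
From the singleton clause (z1), z1 = 1.
That conflicts with the unit clause (z1').
Both values of z3 lead to a conflict.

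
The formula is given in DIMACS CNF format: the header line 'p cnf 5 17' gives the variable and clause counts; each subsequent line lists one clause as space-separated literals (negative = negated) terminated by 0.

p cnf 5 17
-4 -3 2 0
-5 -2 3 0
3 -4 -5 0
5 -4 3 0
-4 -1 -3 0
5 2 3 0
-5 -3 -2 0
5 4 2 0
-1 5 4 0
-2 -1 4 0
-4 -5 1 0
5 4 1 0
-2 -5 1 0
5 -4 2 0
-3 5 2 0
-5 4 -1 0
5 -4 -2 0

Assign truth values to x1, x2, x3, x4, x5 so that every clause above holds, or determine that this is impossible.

x1=False, x2=False, x3=False, x4=False, x5=True

Branch on x4: set x4 = False.
Branch on x5: set x5 = True.
The clause (¬x1) is unit, so x1 = False.
The clause (¬x2) is unit, so x2 = False.
All clauses hold; x3 can take either value.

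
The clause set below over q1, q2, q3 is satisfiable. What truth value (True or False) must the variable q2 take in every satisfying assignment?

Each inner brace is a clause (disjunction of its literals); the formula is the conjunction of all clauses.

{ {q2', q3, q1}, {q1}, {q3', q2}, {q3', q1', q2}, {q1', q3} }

True

Suppose q2 = 0.
(q1) alone gives q1 = 1.
(q3') alone gives q3 = 0.
That conflicts with the unit clause (q3).
So every satisfying assignment has q2 = True.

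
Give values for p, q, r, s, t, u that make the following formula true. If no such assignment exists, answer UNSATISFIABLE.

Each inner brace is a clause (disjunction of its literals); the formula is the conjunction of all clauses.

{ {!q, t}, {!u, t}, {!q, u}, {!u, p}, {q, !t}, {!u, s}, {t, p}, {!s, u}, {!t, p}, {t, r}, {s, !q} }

p=true, q=true, r=false, s=true, t=true, u=true

Case q = true:
From the singleton clause (t), t = true.
From the singleton clause (u), u = true.
From the singleton clause (p), p = true.
From the singleton clause (s), s = true.
No clause remains; r is free.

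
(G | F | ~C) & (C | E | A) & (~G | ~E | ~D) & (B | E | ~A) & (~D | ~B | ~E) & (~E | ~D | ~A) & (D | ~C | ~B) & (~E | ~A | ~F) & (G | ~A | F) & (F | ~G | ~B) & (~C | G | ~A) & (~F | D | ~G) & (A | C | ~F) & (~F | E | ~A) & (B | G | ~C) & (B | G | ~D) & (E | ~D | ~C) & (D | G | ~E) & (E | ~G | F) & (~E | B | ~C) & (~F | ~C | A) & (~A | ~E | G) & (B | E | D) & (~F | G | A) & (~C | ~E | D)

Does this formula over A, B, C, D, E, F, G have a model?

Branch on G: set G = 1.
Branch on E: set E = 1.
From the singleton clause (~D), D = 0.
From the singleton clause (~F), F = 0.
From the singleton clause (~B), B = 0.
From the singleton clause (~C), C = 0.
No clause remains; A is free.
A satisfying assignment: A=1,  B=0,  C=0,  D=0,  E=1,  F=0,  G=1.

Yes, satisfiable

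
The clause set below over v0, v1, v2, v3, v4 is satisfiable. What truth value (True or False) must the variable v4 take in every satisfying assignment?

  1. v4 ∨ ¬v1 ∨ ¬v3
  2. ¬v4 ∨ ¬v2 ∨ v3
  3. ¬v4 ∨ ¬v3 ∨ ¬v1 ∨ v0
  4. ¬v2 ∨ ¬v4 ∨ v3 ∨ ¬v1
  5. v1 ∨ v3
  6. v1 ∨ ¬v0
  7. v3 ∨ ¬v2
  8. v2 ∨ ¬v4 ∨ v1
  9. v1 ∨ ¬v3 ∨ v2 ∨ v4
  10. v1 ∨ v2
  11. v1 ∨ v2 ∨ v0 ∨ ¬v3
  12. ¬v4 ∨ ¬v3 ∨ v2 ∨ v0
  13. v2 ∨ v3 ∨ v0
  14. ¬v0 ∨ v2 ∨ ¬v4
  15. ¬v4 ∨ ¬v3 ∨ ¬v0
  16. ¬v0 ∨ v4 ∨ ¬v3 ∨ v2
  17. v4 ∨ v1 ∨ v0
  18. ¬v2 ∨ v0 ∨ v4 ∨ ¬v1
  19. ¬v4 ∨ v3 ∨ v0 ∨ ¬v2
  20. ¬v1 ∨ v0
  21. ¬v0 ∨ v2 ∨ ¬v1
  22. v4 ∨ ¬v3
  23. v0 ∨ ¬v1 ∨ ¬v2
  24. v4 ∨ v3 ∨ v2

Suppose v4 = False.
The clause (¬v3) is unit, so v3 = False.
The clause (v1) is unit, so v1 = True.
The clause (¬v2) is unit, so v2 = False.
That conflicts with the unit clause (v2).
So every satisfying assignment has v4 = True.

True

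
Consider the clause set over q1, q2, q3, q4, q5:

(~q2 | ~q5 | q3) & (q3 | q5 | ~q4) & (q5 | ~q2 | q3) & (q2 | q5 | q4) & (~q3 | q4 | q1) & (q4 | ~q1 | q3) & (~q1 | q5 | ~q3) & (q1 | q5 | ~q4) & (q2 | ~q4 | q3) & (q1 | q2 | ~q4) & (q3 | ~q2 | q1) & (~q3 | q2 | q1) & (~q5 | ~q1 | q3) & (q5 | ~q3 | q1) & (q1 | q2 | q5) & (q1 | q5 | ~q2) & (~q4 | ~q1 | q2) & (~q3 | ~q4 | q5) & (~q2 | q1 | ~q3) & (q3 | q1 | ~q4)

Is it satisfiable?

Try q2 = 0.
Try q5 = 1.
Try q4 = 0.
Try q3 = 0.
(~q1) alone gives q1 = 0.
All clauses are satisfied.
A satisfying assignment: q1: 0,  q2: 0,  q3: 0,  q4: 0,  q5: 1.

Yes, satisfiable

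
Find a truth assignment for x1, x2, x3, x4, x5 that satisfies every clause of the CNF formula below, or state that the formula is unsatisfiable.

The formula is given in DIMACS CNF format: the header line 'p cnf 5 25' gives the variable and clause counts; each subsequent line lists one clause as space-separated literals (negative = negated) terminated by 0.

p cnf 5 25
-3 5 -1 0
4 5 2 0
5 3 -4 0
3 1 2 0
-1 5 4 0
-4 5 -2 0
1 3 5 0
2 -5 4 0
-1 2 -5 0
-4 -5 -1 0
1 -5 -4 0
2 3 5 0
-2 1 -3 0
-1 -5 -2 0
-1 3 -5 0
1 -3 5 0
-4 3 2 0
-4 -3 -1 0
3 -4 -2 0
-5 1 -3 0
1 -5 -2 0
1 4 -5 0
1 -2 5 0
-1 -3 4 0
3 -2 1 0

UNSATISFIABLE

Branch on x3: set x3 = False.
Branch on x5: set x5 = True.
From the singleton clause (¬x1), x1 = False.
From the singleton clause (x2), x2 = True.
That conflicts with the unit clause (¬x2).
That branch fails; take x5 = False instead.
From the singleton clause (¬x4), x4 = False.
From the singleton clause (x2), x2 = True.
From the singleton clause (¬x1), x1 = False.
That conflicts with the unit clause (x1).
Both values of x5 lead to a conflict.
That branch fails; take x3 = True instead.
Branch on x5: set x5 = True.
From the singleton clause (x1), x1 = True.
From the singleton clause (x2), x2 = True.
That conflicts with the unit clause (¬x2).
That branch fails; take x5 = False instead.
From the singleton clause (¬x1), x1 = False.
That conflicts with the unit clause (x1).
Both values of x5 lead to a conflict.
Both values of x3 lead to a conflict.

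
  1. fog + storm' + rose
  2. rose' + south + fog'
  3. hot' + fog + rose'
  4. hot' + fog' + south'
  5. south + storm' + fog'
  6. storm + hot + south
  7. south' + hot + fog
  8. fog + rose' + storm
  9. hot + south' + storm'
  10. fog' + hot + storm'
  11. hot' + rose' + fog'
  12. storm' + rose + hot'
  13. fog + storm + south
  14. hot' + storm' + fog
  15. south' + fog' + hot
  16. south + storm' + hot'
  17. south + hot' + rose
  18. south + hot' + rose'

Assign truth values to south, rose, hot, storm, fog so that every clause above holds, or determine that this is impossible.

Try fog = 0.
Try storm = 1.
Unit clause (rose) forces rose = 1.
Unit clause (hot') forces hot = 0.
Unit clause (south') forces south = 0.
This assignment satisfies each clause.

south ↦ 0,  rose ↦ 1,  hot ↦ 0,  storm ↦ 1,  fog ↦ 0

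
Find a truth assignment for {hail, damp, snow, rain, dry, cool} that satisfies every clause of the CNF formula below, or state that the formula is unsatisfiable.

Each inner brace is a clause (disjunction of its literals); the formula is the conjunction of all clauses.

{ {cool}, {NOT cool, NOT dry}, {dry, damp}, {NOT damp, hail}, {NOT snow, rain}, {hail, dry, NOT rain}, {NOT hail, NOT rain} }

Unit clause (cool) forces cool = true.
Unit clause (NOT dry) forces dry = false.
Unit clause (damp) forces damp = true.
Unit clause (hail) forces hail = true.
Unit clause (NOT rain) forces rain = false.
Unit clause (NOT snow) forces snow = false.
Every clause now holds.

hail ↦ true; damp ↦ true; snow ↦ false; rain ↦ false; dry ↦ false; cool ↦ true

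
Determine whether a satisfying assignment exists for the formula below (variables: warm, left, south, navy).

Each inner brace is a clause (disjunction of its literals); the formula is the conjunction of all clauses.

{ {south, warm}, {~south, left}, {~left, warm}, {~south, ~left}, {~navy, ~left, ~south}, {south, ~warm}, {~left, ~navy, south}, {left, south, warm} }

Try south = 1.
(left) alone gives left = 1.
Now (~left) is unsatisfied and unit — conflict.
Backtrack on south: now try south = 0.
(warm) alone gives warm = 1.
Now (~warm) is unsatisfied and unit — conflict.
Both values of south lead to a conflict.
No assignment satisfies every clause.

No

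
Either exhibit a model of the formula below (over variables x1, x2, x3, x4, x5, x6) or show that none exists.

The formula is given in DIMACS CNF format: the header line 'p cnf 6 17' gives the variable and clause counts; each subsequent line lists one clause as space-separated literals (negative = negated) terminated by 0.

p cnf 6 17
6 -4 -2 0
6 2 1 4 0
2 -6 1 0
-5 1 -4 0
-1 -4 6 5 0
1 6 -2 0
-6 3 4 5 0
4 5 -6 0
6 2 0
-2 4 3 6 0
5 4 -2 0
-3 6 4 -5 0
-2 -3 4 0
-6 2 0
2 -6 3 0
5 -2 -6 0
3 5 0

x1 ↦ True, x2 ↦ True, x3 ↦ False, x4 ↦ False, x5 ↦ True, x6 ↦ True

Case x6 = True:
Unit clause (x2) forces x2 = True.
Unit clause (x5) forces x5 = True.
Case x1 = True:
Case x3 = False:
Every clause is now satisfied; x4 is unconstrained.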